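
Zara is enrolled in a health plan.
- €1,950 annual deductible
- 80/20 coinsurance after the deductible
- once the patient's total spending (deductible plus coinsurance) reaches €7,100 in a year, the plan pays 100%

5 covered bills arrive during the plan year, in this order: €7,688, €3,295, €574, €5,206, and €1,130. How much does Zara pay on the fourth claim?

Claim 1 (€7,688): deductible takes €1,950, €5,738 remains; 20% of €5,738 = €1,147.60. Patient pays €3,097.60; OOP now €3,097.60.
Claim 2 (€3,295): deductible already satisfied, so patient's share is 20% × €3,295 = €659. Patient owes €659 (running OOP €3,756.60).
Claim 3 (€574): deductible met; 20% of €574 = €114.80. Cost to patient: €114.80. OOP to date €3,871.40.
Claim 4 (€5,206): deductible met; 20% of €5,206 = €1,041.20. Patient pays €1,041.20; OOP now €4,912.60.

€1,041.20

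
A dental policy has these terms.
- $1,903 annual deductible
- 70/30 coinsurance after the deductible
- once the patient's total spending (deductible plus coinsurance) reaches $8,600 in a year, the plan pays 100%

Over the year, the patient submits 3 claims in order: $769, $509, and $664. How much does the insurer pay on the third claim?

$27.30

Claim 1 — $769: entire amount goes to the deductible. Cost to patient: $769. OOP to date $769. Insurer: $769 − $769 = $0.
Claim 2 — $509: entire amount goes to the deductible. Cost to patient: $509. OOP to date $1,278. Plan pays $509 − $509 = $0.
Claim 3 — $664: $625 to deductible, leaving $39; patient's 30% is $11.70. Patient pays $636.70; OOP now $1,914.70. Plan pays $664 − $636.70 = $27.30.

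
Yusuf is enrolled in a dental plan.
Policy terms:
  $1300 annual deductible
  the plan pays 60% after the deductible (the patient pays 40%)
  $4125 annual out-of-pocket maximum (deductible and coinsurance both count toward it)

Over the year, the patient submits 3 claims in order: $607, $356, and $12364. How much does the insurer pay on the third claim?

#1 ($607): fully absorbed by the deductible. Patient pays $607; OOP now $607. Insurer: $607 − $607 = $0.
#2 ($356): fully absorbed by the deductible. Patient owes $356 (running OOP $963). Insurer: $356 − $356 = $0.
#3 ($12364): $337 to deductible, leaving $12027; patient's 40% is $4810.80. Claim cost before the cap: $337 + $4810.80 = $5147.80. That would push OOP to $6110.80, over the $4125 cap, so patient pays $4125 − $963 = $3162. Plan pays $12364 − $3162 = $9202.

$9202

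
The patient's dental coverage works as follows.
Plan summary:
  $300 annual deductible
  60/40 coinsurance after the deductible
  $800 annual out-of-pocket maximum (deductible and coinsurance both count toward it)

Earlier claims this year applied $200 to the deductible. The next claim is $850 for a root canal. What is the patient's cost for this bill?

$400

Deductible still to meet: $300 − $200 = $100.
After the $100 deductible portion, $850 − $100 = $750 is subject to coinsurance.
40% of $750 = $300 falls to the patient.
Patient responsibility before any cap: $100 + $300 = $400.
Cumulative spending $200 + $400 = $600 stays under the $800 maximum.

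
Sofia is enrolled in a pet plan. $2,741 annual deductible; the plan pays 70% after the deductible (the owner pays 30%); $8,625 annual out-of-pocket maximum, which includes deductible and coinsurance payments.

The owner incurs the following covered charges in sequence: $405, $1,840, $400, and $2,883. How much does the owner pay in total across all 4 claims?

$3,577.10

Claim 1 ($405): fully absorbed by the deductible. Owner pays $405; OOP now $405.
Claim 2 ($1,840): all of it applies to the deductible. Owner pays $1,840; OOP now $2,245.
Claim 3 ($400): all of it applies to the deductible. Owner owes $400 (running OOP $2,645).
Claim 4 ($2,883): $96 to deductible, leaving $2,787; coinsurance $2,787 × 30% = $836.10. Owner pays $932.10; OOP now $3,577.10.
Total paid by the owner: $405 + $1,840 + $400 + $932.10 = $3,577.10.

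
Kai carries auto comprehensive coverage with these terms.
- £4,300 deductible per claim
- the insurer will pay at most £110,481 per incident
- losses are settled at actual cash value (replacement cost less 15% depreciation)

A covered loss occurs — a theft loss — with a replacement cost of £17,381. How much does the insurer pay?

Actual cash value after 15% depreciation: £17,381 × 85% = £14,773.85.
Subtract the deductible: £14,773.85 − £4,300 = £10,473.85.
£10,473.85 is within the £110,481 limit, so the insurer pays £10,473.85.

£10,473.85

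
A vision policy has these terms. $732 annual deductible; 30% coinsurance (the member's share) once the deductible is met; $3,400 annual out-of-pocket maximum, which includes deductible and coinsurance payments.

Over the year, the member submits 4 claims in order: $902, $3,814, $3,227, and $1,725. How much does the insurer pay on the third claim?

Bill 1, $902: $732 to deductible, leaving $170; 30% of $170 = $51. Cost to member: $783. OOP to date $783. Insurer: $902 − $783 = $119.
Bill 2, $3,814: 30% coinsurance on $3,814 = $1,144.20. Cost to member: $1,144.20. OOP to date $1,927.20. Plan pays $3,814 − $1,144.20 = $2,669.80.
Bill 3, $3,227: deductible met; 30% of $3,227 = $968.10. Member owes $968.10 (running OOP $2,895.30). Insurer: $3,227 − $968.10 = $2,258.90.

$2,258.90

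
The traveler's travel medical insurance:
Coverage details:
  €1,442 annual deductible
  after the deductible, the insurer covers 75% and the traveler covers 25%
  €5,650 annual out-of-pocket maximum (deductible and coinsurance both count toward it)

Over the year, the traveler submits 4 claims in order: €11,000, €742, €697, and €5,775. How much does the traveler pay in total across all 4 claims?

Claim 1 — €11,000: deductible takes €1,442, €9,558 remains; coinsurance €9,558 × 25% = €2,389.50. Cost to traveler: €3,831.50. OOP to date €3,831.50.
Claim 2 — €742: deductible met; 25% of €742 = €185.50. Traveler pays €185.50; OOP now €4,017.
Claim 3 — €697: deductible met; 25% of €697 = €174.25. Cost to traveler: €174.25. OOP to date €4,191.25.
Claim 4 — €5,775: deductible met; 25% of €5,775 = €1,443.75. Traveler owes €1,443.75 (running OOP €5,635).
Summing the traveler's payments: €3,831.50 + €185.50 + €174.25 + €1,443.75 = €5,635.

€5,635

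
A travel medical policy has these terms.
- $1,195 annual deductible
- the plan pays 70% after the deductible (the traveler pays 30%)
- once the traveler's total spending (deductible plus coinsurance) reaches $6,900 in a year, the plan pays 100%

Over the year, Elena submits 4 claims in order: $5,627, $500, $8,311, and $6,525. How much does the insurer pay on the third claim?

Claim 1 ($5,627): deductible takes $1,195, $4,432 remains; traveler's 30% is $1,329.60. Traveler owes $2,524.60 (running OOP $2,524.60). Plan pays $5,627 − $2,524.60 = $3,102.40.
Claim 2 ($500): deductible met; 30% of $500 = $150. Traveler owes $150 (running OOP $2,674.60). Plan pays $500 − $150 = $350.
Claim 3 ($8,311): deductible met; 30% of $8,311 = $2,493.30. Cost to traveler: $2,493.30. OOP to date $5,167.90. Insurer: $8,311 − $2,493.30 = $5,817.70.

$5,817.70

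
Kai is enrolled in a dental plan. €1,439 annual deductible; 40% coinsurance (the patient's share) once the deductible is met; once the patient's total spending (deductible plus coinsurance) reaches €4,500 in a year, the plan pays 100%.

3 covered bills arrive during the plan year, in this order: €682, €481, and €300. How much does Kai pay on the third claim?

€285.60

#1 (€682): entire amount goes to the deductible. Patient owes €682 (running OOP €682).
#2 (€481): all of it applies to the deductible. Patient pays €481; OOP now €1,163.
#3 (€300): €276 finishes the deductible; €24 goes to coinsurance; patient's 40% is €9.60. Patient pays €285.60; OOP now €1,448.60.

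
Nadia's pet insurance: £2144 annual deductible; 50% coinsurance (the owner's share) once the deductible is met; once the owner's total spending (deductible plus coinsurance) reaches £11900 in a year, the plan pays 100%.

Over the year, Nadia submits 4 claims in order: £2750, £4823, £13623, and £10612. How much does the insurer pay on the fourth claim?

Claim 1 (£2750): deductible takes £2144, £606 remains; 50% of £606 = £303. Owner pays £2447; OOP now £2447. Insurer: £2750 − £2447 = £303.
Claim 2 (£4823): deductible met; 50% of £4823 = £2411.50. Owner pays £2411.50; OOP now £4858.50. Plan pays £4823 − £2411.50 = £2411.50.
Claim 3 (£13623): deductible already satisfied, so owner's share is 50% × £13623 = £6811.50. Cost to owner: £6811.50. OOP to date £11670. Plan pays £13623 − £6811.50 = £6811.50.
Claim 4 (£10612): deductible already satisfied, so owner's share is 50% × £10612 = £5306. That would push OOP to £16976, over the £11900 cap, so owner pays £11900 − £11670 = £230. Plan pays £10612 − £230 = £10382.

£10382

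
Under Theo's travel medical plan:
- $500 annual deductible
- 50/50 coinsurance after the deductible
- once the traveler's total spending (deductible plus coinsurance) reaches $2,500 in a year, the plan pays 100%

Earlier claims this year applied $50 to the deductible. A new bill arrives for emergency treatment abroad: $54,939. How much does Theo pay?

$2,450

Deductible still to meet: $500 − $50 = $450.
The remaining $54,489 (= $54,939 − $450) moves to coinsurance.
50% of $54,489 = $27,244.50 falls to the traveler.
That puts the traveler's cost at $450 + $27,244.50 = $27,694.50 before any cap.
That would bring total out-of-pocket to $27,744.50, past the $2,500 cap. The traveler is capped at $2,500 − $50 = $2,450 on this claim.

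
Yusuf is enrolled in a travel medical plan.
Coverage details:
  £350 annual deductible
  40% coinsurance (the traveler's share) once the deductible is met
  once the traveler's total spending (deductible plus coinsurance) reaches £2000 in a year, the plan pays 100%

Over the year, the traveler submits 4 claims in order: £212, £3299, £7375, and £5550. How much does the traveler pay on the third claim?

£385.60

Bill 1, £212: all of it applies to the deductible. Traveler owes £212 (running OOP £212).
Bill 2, £3299: £138 finishes the deductible; £3161 goes to coinsurance; traveler's 40% is £1264.40. Traveler pays £1402.40; OOP now £1614.40.
Bill 3, £7375: deductible already satisfied, so traveler's share is 40% × £7375 = £2950. OOP would hit £4564.40 > £2000, so the cap limits the traveler to £2000 − £1614.40 = £385.60.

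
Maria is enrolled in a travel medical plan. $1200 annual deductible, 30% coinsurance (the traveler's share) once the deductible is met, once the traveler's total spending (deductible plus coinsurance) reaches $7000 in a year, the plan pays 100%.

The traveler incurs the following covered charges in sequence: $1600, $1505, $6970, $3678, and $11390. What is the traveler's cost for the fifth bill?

$2034.10

Claim 1 — $1600: deductible takes $1200, $400 remains; traveler's 30% is $120. Traveler owes $1320 (running OOP $1320).
Claim 2 — $1505: deductible already satisfied, so traveler's share is 30% × $1505 = $451.50. Cost to traveler: $451.50. OOP to date $1771.50.
Claim 3 — $6970: 30% coinsurance on $6970 = $2091. Traveler pays $2091; OOP now $3862.50.
Claim 4 — $3678: deductible met; 30% of $3678 = $1103.40. Cost to traveler: $1103.40. OOP to date $4965.90.
Claim 5 — $11390: 30% coinsurance on $11390 = $3417. Adding that to $4965.90 gives $8382.90, past the $7000 cap; traveler pays only $7000 − $4965.90 = $2034.10.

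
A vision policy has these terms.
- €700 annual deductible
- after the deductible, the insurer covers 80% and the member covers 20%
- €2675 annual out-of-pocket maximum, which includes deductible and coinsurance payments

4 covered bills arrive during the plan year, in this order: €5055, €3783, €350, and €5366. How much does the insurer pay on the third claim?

€280

Claim 1 (€5055): deductible takes €700, €4355 remains; member's 20% is €871. Cost to member: €1571. OOP to date €1571. Plan pays €5055 − €1571 = €3484.
Claim 2 (€3783): 20% coinsurance on €3783 = €756.60. Member owes €756.60 (running OOP €2327.60). Plan pays €3783 − €756.60 = €3026.40.
Claim 3 (€350): 20% coinsurance on €350 = €70. Member pays €70; OOP now €2397.60. Plan pays €350 − €70 = €280.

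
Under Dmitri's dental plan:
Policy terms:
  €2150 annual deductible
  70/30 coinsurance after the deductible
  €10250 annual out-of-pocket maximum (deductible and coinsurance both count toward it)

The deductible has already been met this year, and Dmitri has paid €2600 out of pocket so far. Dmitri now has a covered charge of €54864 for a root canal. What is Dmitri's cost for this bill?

With the deductible met, the entire €54864 is subject to coinsurance.
Coinsurance: €54864 × 30% = €16459.20.
Adding €16459.20 to the €2600 already spent would give €19059.20, which exceeds the €10250 cap; the patient pays just €10250 − €2600 = €7650.

€7650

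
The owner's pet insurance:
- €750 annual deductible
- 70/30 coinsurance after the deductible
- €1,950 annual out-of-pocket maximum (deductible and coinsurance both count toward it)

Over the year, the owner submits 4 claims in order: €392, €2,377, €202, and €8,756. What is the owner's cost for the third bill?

€60.60

Claim 1 — €392: entire amount goes to the deductible. Cost to owner: €392. OOP to date €392.
Claim 2 — €2,377: deductible takes €358, €2,019 remains; owner's 30% is €605.70. Cost to owner: €963.70. OOP to date €1,355.70.
Claim 3 — €202: 30% coinsurance on €202 = €60.60. Cost to owner: €60.60. OOP to date €1,416.30.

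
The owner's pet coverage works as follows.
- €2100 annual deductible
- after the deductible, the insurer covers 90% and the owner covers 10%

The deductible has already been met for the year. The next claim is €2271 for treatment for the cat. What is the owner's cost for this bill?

€227.10

With the deductible met, the entire €2271 is subject to coinsurance.
10% of €2271 = €227.10 falls to the owner.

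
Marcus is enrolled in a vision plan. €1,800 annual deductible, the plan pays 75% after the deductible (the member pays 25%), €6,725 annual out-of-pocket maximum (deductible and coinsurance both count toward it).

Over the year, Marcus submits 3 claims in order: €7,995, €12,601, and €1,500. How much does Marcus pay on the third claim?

€226

#1 (€7,995): €1,800 finishes the deductible; €6,195 goes to coinsurance; 25% of €6,195 = €1,548.75. Member owes €3,348.75 (running OOP €3,348.75).
#2 (€12,601): 25% coinsurance on €12,601 = €3,150.25. Member pays €3,150.25; OOP now €6,499.
#3 (€1,500): 25% coinsurance on €1,500 = €375. Adding that to €6,499 gives €6,874, past the €6,725 cap; member pays only €6,725 − €6,499 = €226.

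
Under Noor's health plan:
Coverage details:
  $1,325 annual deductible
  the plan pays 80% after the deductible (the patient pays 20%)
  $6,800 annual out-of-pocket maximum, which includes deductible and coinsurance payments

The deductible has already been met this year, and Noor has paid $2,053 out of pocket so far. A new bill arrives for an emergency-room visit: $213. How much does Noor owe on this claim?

$42.60

The deductible is already satisfied, so the full bill goes to coinsurance.
20% of $213 = $42.60 falls to the patient.
Cumulative spending $2,053 + $42.60 = $2,095.60 stays under the $6,800 maximum.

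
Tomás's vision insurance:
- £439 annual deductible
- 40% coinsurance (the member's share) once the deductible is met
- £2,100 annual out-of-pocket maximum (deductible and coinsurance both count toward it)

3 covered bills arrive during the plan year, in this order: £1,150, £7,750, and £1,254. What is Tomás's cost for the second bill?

Claim 1 (£1,150): £439 finishes the deductible; £711 goes to coinsurance; coinsurance £711 × 40% = £284.40. Member owes £723.40 (running OOP £723.40).
Claim 2 (£7,750): deductible met; 40% of £7,750 = £3,100. Adding that to £723.40 gives £3,823.40, past the £2,100 cap; member pays only £2,100 − £723.40 = £1,376.60.

£1,376.60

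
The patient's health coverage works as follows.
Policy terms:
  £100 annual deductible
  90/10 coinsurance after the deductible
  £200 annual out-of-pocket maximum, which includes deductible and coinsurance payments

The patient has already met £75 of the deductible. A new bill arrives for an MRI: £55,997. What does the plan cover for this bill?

£55,872

£75 of the £100 deductible is already met, leaving £25.
The remaining £55,972 (= £55,997 − £25) moves to coinsurance.
Patient's 10% share of £55,972 is £5,597.20.
Patient responsibility before any cap: £25 + £5,597.20 = £5,622.20.
That would bring total out-of-pocket to £5,697.20, past the £200 cap. The patient is capped at £200 − £75 = £125 on this claim.
Insurer pays the balance: £55,997 − £125 = £55,872.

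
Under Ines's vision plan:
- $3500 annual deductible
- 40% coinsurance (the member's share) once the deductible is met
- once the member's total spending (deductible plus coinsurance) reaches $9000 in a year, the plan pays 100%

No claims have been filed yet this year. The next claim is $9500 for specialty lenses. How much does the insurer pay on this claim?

$3600

The full $3500 deductible is still open; $3500 of this bill applies to it.
That leaves $9500 − $3500 = $6000 for coinsurance.
Coinsurance: $6000 × 40% = $2400.
Member responsibility before any cap: $3500 + $2400 = $5900.
Total out-of-pocket so far would be $0 + $5900 = $5900, below the $9000 cap — no reduction.
The insurer covers the remainder: $9500 − $5900 = $3600.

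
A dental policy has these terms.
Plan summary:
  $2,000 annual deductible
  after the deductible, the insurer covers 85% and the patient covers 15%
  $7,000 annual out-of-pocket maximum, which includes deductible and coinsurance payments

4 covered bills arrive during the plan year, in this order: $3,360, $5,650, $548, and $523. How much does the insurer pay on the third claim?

$465.80

#1 ($3,360): $2,000 finishes the deductible; $1,360 goes to coinsurance; patient's 15% is $204. Cost to patient: $2,204. OOP to date $2,204. Insurer: $3,360 − $2,204 = $1,156.
#2 ($5,650): 15% coinsurance on $5,650 = $847.50. Patient owes $847.50 (running OOP $3,051.50). Insurer: $5,650 − $847.50 = $4,802.50.
#3 ($548): deductible already satisfied, so patient's share is 15% × $548 = $82.20. Cost to patient: $82.20. OOP to date $3,133.70. Insurer: $548 − $82.20 = $465.80.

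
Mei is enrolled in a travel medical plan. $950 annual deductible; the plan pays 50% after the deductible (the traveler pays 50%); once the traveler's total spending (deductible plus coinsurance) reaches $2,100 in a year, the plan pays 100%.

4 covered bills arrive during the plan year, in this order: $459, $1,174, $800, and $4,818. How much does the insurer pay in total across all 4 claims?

$5,151

Bill 1, $459: entire amount goes to the deductible. Traveler owes $459 (running OOP $459). Plan pays $459 − $459 = $0.
Bill 2, $1,174: $491 to deductible, leaving $683; 50% of $683 = $341.50. Cost to traveler: $832.50. OOP to date $1,291.50. Insurer: $1,174 − $832.50 = $341.50.
Bill 3, $800: deductible met; 50% of $800 = $400. Traveler pays $400; OOP now $1,691.50. Plan pays $800 − $400 = $400.
Bill 4, $4,818: deductible already satisfied, so traveler's share is 50% × $4,818 = $2,409. That would push OOP to $4,100.50, over the $2,100 cap, so traveler pays $2,100 − $1,691.50 = $408.50. Plan pays $4,818 − $408.50 = $4,409.50.
Insurer total: $0 + $341.50 + $400 + $4,409.50 = $5,151.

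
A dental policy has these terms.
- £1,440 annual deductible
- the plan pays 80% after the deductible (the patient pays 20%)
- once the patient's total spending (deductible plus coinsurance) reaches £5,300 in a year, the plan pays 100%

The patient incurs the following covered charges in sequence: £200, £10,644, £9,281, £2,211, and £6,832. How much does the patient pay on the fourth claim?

£123

Bill 1, £200: all of it applies to the deductible. Patient pays £200; OOP now £200.
Bill 2, £10,644: deductible takes £1,240, £9,404 remains; patient's 20% is £1,880.80. Cost to patient: £3,120.80. OOP to date £3,320.80.
Bill 3, £9,281: 20% coinsurance on £9,281 = £1,856.20. Patient pays £1,856.20; OOP now £5,177.
Bill 4, £2,211: deductible already satisfied, so patient's share is 20% × £2,211 = £442.20. That would push OOP to £5,619.20, over the £5,300 cap, so patient pays £5,300 − £5,177 = £123.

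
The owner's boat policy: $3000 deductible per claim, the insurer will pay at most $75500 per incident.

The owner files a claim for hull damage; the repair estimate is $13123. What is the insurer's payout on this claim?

Less the $3000 deductible: $13123 − $3000 = $10123.
$10123 ≤ $75500, so the limit doesn't bind; insurer pays $10123.

$10123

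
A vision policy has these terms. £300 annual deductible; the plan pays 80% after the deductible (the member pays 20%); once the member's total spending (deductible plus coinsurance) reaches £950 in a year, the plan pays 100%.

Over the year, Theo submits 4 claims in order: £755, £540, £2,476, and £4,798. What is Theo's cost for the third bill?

£451

Claim 1 — £755: deductible takes £300, £455 remains; coinsurance £455 × 20% = £91. Member pays £391; OOP now £391.
Claim 2 — £540: deductible already satisfied, so member's share is 20% × £540 = £108. Cost to member: £108. OOP to date £499.
Claim 3 — £2,476: deductible met; 20% of £2,476 = £495.20. That would push OOP to £994.20, over the £950 cap, so member pays £950 − £499 = £451.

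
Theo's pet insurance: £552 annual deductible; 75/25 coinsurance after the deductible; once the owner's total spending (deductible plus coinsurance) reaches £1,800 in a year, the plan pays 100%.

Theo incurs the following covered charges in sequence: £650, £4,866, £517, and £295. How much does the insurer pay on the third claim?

£510

#1 (£650): deductible takes £552, £98 remains; coinsurance £98 × 25% = £24.50. Cost to owner: £576.50. OOP to date £576.50. Insurer: £650 − £576.50 = £73.50.
#2 (£4,866): deductible already satisfied, so owner's share is 25% × £4,866 = £1,216.50. Cost to owner: £1,216.50. OOP to date £1,793. Plan pays £4,866 − £1,216.50 = £3,649.50.
#3 (£517): deductible already satisfied, so owner's share is 25% × £517 = £129.25. That would push OOP to £1,922.25, over the £1,800 cap, so owner pays £1,800 − £1,793 = £7. Insurer: £517 − £7 = £510.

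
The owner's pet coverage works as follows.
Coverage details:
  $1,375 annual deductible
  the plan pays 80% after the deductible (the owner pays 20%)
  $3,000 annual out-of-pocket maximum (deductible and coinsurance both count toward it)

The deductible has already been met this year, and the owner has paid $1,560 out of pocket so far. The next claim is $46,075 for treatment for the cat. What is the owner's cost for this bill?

$1,440

With the deductible met, the entire $46,075 is subject to coinsurance.
Coinsurance: $46,075 × 20% = $9,215.
That would bring total out-of-pocket to $10,775, past the $3,000 cap. The owner is capped at $3,000 − $1,560 = $1,440 on this claim.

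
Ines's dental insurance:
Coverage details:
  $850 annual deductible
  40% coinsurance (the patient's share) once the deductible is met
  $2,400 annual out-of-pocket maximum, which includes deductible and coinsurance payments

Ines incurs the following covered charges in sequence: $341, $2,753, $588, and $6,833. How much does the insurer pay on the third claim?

Claim 1 — $341: all of it applies to the deductible. Patient pays $341; OOP now $341. Insurer: $341 − $341 = $0.
Claim 2 — $2,753: $509 finishes the deductible; $2,244 goes to coinsurance; patient's 40% is $897.60. Patient owes $1,406.60 (running OOP $1,747.60). Plan pays $2,753 − $1,406.60 = $1,346.40.
Claim 3 — $588: deductible already satisfied, so patient's share is 40% × $588 = $235.20. Patient pays $235.20; OOP now $1,982.80. Plan pays $588 − $235.20 = $352.80.

$352.80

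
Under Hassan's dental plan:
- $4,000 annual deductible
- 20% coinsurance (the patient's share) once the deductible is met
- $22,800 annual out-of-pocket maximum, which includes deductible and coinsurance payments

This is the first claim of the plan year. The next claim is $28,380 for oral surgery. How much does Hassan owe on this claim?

The full $4,000 deductible is still open; $4,000 of this bill applies to it.
After the $4,000 deductible portion, $28,380 − $4,000 = $24,380 is subject to coinsurance.
Patient's 20% share of $24,380 is $4,876.
That puts the patient's cost at $4,000 + $4,876 = $8,876 before any cap.
Total out-of-pocket so far would be $0 + $8,876 = $8,876, below the $22,800 cap — no reduction.

$8,876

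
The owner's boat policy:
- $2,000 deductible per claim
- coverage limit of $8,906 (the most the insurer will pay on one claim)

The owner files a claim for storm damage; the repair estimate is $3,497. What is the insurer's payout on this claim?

After the deductible, $3,497 − $2,000 = $1,497 remains.
$1,497 is within the $8,906 limit, so the insurer pays $1,497.

$1,497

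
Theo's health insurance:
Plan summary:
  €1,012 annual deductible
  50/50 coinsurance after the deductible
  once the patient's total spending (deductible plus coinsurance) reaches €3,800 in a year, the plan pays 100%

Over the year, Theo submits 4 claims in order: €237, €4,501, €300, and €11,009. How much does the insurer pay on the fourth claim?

€10,234

Claim 1 — €237: fully absorbed by the deductible. Patient owes €237 (running OOP €237). Insurer: €237 − €237 = €0.
Claim 2 — €4,501: €775 to deductible, leaving €3,726; 50% of €3,726 = €1,863. Patient owes €2,638 (running OOP €2,875). Plan pays €4,501 − €2,638 = €1,863.
Claim 3 — €300: deductible met; 50% of €300 = €150. Cost to patient: €150. OOP to date €3,025. Insurer: €300 − €150 = €150.
Claim 4 — €11,009: deductible met; 50% of €11,009 = €5,504.50. Adding that to €3,025 gives €8,529.50, past the €3,800 cap; patient pays only €3,800 − €3,025 = €775. Plan pays €11,009 − €775 = €10,234.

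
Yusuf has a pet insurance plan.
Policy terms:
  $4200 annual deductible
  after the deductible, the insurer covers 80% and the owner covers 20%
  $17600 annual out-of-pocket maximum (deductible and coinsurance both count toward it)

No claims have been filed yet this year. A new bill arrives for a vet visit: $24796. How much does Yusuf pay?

Deductible not yet touched, so the first $4200 of the bill goes to the deductible.
That leaves $24796 − $4200 = $20596 for coinsurance.
Coinsurance: $20596 × 20% = $4119.20.
Owner responsibility before any cap: $4200 + $4119.20 = $8319.20.
Year-to-date out-of-pocket becomes $0 + $8319.20 = $8319.20, still under the $17600 maximum, so no cap applies.

$8319.20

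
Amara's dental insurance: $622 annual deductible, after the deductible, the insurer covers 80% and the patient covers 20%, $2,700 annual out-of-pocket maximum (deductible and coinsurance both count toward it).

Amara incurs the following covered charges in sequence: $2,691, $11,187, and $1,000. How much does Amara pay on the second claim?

#1 ($2,691): $622 finishes the deductible; $2,069 goes to coinsurance; patient's 20% is $413.80. Patient owes $1,035.80 (running OOP $1,035.80).
#2 ($11,187): deductible already satisfied, so patient's share is 20% × $11,187 = $2,237.40. OOP would hit $3,273.20 > $2,700, so the cap limits the patient to $2,700 − $1,035.80 = $1,664.20.

$1,664.20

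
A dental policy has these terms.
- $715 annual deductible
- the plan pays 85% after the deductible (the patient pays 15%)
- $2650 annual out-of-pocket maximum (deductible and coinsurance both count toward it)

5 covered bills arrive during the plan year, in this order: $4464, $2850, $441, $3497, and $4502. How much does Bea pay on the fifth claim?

$354.45

Claim 1 — $4464: deductible takes $715, $3749 remains; 15% of $3749 = $562.35. Patient owes $1277.35 (running OOP $1277.35).
Claim 2 — $2850: deductible already satisfied, so patient's share is 15% × $2850 = $427.50. Cost to patient: $427.50. OOP to date $1704.85.
Claim 3 — $441: 15% coinsurance on $441 = $66.15. Cost to patient: $66.15. OOP to date $1771.
Claim 4 — $3497: deductible already satisfied, so patient's share is 15% × $3497 = $524.55. Patient pays $524.55; OOP now $2295.55.
Claim 5 — $4502: deductible met; 15% of $4502 = $675.30. OOP would hit $2970.85 > $2650, so the cap limits the patient to $2650 − $2295.55 = $354.45.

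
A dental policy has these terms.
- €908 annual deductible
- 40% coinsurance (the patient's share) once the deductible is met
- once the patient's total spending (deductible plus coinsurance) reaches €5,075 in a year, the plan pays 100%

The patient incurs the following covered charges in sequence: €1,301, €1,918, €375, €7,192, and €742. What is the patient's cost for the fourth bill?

Bill 1, €1,301: €908 finishes the deductible; €393 goes to coinsurance; coinsurance €393 × 40% = €157.20. Cost to patient: €1,065.20. OOP to date €1,065.20.
Bill 2, €1,918: 40% coinsurance on €1,918 = €767.20. Patient owes €767.20 (running OOP €1,832.40).
Bill 3, €375: deductible already satisfied, so patient's share is 40% × €375 = €150. Patient owes €150 (running OOP €1,982.40).
Bill 4, €7,192: deductible met; 40% of €7,192 = €2,876.80. Patient owes €2,876.80 (running OOP €4,859.20).

€2,876.80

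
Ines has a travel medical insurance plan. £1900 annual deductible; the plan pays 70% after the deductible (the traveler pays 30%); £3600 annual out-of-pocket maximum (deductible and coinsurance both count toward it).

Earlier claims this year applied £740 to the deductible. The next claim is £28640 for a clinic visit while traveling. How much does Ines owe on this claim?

£2860

Deductible still to meet: £1900 − £740 = £1160.
The remaining £27480 (= £28640 − £1160) moves to coinsurance.
Coinsurance: £27480 × 30% = £8244.
That puts the traveler's cost at £1160 + £8244 = £9404 before any cap.
That would bring total out-of-pocket to £10144, past the £3600 cap. The traveler is capped at £3600 − £740 = £2860 on this claim.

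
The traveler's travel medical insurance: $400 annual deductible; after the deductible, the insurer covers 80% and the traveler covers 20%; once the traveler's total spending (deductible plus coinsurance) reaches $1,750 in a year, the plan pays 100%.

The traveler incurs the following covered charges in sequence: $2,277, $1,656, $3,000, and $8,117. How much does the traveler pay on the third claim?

$600

Bill 1, $2,277: $400 to deductible, leaving $1,877; traveler's 20% is $375.40. Traveler pays $775.40; OOP now $775.40.
Bill 2, $1,656: 20% coinsurance on $1,656 = $331.20. Traveler pays $331.20; OOP now $1,106.60.
Bill 3, $3,000: deductible met; 20% of $3,000 = $600. Cost to traveler: $600. OOP to date $1,706.60.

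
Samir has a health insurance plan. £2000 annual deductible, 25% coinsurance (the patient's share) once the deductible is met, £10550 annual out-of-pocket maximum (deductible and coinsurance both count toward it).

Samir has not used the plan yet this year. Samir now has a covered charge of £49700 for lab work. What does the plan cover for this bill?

Deductible not yet touched, so the first £2000 of the bill goes to the deductible.
After the £2000 deductible portion, £49700 − £2000 = £47700 is subject to coinsurance.
Patient's 25% share of £47700 is £11925.
That puts the patient's cost at £2000 + £11925 = £13925 before any cap.
Year-to-date out-of-pocket would reach £0 + £13925 = £13925, above the £10550 maximum, so the patient pays only £10550 − £0 = £10550.
The insurer covers the remainder: £49700 − £10550 = £39150.

£39150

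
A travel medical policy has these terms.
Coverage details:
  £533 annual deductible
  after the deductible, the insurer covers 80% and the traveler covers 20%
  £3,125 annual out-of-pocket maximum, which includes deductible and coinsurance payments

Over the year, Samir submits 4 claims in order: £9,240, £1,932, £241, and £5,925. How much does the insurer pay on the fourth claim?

Claim 1 (£9,240): £533 finishes the deductible; £8,707 goes to coinsurance; traveler's 20% is £1,741.40. Traveler owes £2,274.40 (running OOP £2,274.40). Plan pays £9,240 − £2,274.40 = £6,965.60.
Claim 2 (£1,932): deductible already satisfied, so traveler's share is 20% × £1,932 = £386.40. Traveler owes £386.40 (running OOP £2,660.80). Insurer: £1,932 − £386.40 = £1,545.60.
Claim 3 (£241): 20% coinsurance on £241 = £48.20. Traveler owes £48.20 (running OOP £2,709). Plan pays £241 − £48.20 = £192.80.
Claim 4 (£5,925): deductible met; 20% of £5,925 = £1,185. OOP would hit £3,894 > £3,125, so the cap limits the traveler to £3,125 − £2,709 = £416. Insurer: £5,925 − £416 = £5,509.

£5,509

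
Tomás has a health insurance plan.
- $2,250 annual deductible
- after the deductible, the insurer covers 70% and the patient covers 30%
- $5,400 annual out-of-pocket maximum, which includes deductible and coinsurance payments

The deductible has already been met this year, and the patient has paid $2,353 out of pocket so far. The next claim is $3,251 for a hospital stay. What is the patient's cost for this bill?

$975.30

The deductible is already satisfied, so the full bill goes to coinsurance.
Patient's 30% share of $3,251 is $975.30.
Year-to-date out-of-pocket becomes $2,353 + $975.30 = $3,328.30, still under the $5,400 maximum, so no cap applies.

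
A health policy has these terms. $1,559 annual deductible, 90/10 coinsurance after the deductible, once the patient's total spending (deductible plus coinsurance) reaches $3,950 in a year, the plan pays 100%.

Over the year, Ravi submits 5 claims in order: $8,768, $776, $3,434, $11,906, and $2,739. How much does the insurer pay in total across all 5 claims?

$23,673

Claim 1 — $8,768: $1,559 finishes the deductible; $7,209 goes to coinsurance; 10% of $7,209 = $720.90. Patient owes $2,279.90 (running OOP $2,279.90). Insurer: $8,768 − $2,279.90 = $6,488.10.
Claim 2 — $776: deductible met; 10% of $776 = $77.60. Patient pays $77.60; OOP now $2,357.50. Plan pays $776 − $77.60 = $698.40.
Claim 3 — $3,434: 10% coinsurance on $3,434 = $343.40. Patient pays $343.40; OOP now $2,700.90. Insurer: $3,434 − $343.40 = $3,090.60.
Claim 4 — $11,906: deductible met; 10% of $11,906 = $1,190.60. Cost to patient: $1,190.60. OOP to date $3,891.50. Insurer: $11,906 − $1,190.60 = $10,715.40.
Claim 5 — $2,739: deductible already satisfied, so patient's share is 10% × $2,739 = $273.90. OOP would hit $4,165.40 > $3,950, so the cap limits the patient to $3,950 − $3,891.50 = $58.50. Plan pays $2,739 − $58.50 = $2,680.50.
Insurer total: $6,488.10 + $698.40 + $3,090.60 + $10,715.40 + $2,680.50 = $23,673.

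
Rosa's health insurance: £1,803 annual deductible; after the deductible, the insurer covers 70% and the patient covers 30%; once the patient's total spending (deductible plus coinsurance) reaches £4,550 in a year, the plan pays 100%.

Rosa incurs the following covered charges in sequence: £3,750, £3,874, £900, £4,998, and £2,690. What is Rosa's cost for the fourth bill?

£730.70

#1 (£3,750): £1,803 to deductible, leaving £1,947; 30% of £1,947 = £584.10. Patient owes £2,387.10 (running OOP £2,387.10).
#2 (£3,874): 30% coinsurance on £3,874 = £1,162.20. Patient pays £1,162.20; OOP now £3,549.30.
#3 (£900): deductible met; 30% of £900 = £270. Patient owes £270 (running OOP £3,819.30).
#4 (£4,998): deductible met; 30% of £4,998 = £1,499.40. Adding that to £3,819.30 gives £5,318.70, past the £4,550 cap; patient pays only £4,550 − £3,819.30 = £730.70.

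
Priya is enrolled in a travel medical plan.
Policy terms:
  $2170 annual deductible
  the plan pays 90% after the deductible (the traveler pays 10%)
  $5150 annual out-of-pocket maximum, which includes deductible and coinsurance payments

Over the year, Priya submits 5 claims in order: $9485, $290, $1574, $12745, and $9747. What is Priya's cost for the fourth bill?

Bill 1, $9485: deductible takes $2170, $7315 remains; coinsurance $7315 × 10% = $731.50. Cost to traveler: $2901.50. OOP to date $2901.50.
Bill 2, $290: deductible met; 10% of $290 = $29. Traveler pays $29; OOP now $2930.50.
Bill 3, $1574: deductible already satisfied, so traveler's share is 10% × $1574 = $157.40. Cost to traveler: $157.40. OOP to date $3087.90.
Bill 4, $12745: deductible already satisfied, so traveler's share is 10% × $12745 = $1274.50. Traveler pays $1274.50; OOP now $4362.40.

$1274.50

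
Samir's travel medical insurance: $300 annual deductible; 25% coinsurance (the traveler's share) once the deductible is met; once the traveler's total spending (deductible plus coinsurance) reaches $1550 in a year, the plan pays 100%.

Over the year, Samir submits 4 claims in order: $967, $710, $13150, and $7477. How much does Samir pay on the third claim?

$905.75

Claim 1 ($967): $300 finishes the deductible; $667 goes to coinsurance; coinsurance $667 × 25% = $166.75. Traveler pays $466.75; OOP now $466.75.
Claim 2 ($710): 25% coinsurance on $710 = $177.50. Cost to traveler: $177.50. OOP to date $644.25.
Claim 3 ($13150): 25% coinsurance on $13150 = $3287.50. That would push OOP to $3931.75, over the $1550 cap, so traveler pays $1550 − $644.25 = $905.75.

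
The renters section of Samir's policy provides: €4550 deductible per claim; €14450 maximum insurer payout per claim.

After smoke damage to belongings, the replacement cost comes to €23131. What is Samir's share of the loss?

After the deductible, €23131 − €4550 = €18581 remains.
€18581 exceeds the €14450 limit, so the insurer pays the limit: €14450.
Tenant's share is the uncovered remainder: €23131 − €14450 = €8681.

€8681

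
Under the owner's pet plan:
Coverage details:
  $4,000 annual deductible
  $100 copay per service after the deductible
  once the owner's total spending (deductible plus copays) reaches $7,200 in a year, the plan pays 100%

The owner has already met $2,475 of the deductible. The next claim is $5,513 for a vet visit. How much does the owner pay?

$1,625

$2,475 of the $4,000 deductible is already met, leaving $1,525.
That leaves $5,513 − $1,525 = $3,988 for the copay.
Copay on this service: $100.
That puts the owner's cost at $1,525 + $100 = $1,625 before any cap.
Year-to-date out-of-pocket becomes $2,475 + $1,625 = $4,100, still under the $7,200 maximum, so no cap applies.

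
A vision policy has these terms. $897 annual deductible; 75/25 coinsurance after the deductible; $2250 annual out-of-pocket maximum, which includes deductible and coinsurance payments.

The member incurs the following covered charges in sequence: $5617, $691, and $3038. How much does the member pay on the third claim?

Claim 1 ($5617): deductible takes $897, $4720 remains; 25% of $4720 = $1180. Cost to member: $2077. OOP to date $2077.
Claim 2 ($691): deductible met; 25% of $691 = $172.75. Member pays $172.75; OOP now $2249.75.
Claim 3 ($3038): deductible met; 25% of $3038 = $759.50. Adding that to $2249.75 gives $3009.25, past the $2250 cap; member pays only $2250 − $2249.75 = $0.25.

$0.25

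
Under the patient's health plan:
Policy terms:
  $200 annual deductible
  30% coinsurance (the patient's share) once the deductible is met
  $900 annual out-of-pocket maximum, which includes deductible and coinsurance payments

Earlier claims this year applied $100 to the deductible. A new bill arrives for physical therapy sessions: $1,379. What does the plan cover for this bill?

$895.30

Remaining deductible: $200 − $100 = $100.
That leaves $1,379 − $100 = $1,279 for coinsurance.
Coinsurance: $1,279 × 30% = $383.70.
That puts the patient's cost at $100 + $383.70 = $483.70 before any cap.
Cumulative spending $100 + $483.70 = $583.70 stays under the $900 maximum.
The insurer covers the remainder: $1,379 − $483.70 = $895.30.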